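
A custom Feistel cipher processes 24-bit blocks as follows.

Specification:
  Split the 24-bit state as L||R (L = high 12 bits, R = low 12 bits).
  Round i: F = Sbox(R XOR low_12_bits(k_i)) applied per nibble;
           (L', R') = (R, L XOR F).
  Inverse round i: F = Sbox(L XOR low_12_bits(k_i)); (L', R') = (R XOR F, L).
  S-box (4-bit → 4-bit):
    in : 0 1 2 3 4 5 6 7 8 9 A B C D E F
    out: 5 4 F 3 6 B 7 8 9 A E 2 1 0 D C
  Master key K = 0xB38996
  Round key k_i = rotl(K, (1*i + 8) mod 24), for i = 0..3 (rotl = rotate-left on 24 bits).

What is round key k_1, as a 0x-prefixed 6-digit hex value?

K = 0xB38996
k_0 = rotl(K, (1*0+8) mod 24) = rotl(K, 8) = 0x8996B3
k_1 = rotl(K, (1*1+8) mod 24) = rotl(K, 9) = 0x132D67

0x132D67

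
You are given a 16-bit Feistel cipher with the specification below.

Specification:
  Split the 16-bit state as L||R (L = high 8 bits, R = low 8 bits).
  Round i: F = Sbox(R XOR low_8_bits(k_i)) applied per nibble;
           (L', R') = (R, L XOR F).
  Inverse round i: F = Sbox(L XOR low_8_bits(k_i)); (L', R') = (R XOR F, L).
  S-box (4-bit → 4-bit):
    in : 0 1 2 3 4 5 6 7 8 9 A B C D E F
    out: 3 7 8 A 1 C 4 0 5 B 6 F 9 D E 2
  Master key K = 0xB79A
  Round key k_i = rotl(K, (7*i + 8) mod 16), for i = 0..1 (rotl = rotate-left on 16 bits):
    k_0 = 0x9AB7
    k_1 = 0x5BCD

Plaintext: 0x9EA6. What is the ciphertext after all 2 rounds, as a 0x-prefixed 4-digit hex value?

s_0 = plaintext = 0x9EA6
s_1 = Round(s_0, k_0) = 0xA6E9
s_2 = Round(s_1, k_1) = 0xE927

0xE927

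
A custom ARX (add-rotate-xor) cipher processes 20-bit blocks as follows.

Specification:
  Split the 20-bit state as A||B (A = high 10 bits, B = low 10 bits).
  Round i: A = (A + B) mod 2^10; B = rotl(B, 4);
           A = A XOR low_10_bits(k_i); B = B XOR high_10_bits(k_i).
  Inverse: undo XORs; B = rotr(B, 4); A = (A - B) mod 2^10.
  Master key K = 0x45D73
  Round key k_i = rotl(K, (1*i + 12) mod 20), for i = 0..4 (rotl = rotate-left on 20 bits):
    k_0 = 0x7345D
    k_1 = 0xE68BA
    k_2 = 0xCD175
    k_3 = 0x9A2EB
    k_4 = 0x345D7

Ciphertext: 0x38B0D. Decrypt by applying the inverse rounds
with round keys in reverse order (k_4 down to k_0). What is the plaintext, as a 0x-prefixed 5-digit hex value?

s_0 = ciphertext = 0x38B0D
s_1 = InvRound(s_0, k_4) = 0x7E33D
s_2 = InvRound(s_1, k_3) = 0x6F955
s_3 = InvRound(s_2, k_2) = 0x19466
s_4 = InvRound(s_3, k_1) = 0x6833F
s_5 = InvRound(s_4, k_0) = 0x538AF

0x538AF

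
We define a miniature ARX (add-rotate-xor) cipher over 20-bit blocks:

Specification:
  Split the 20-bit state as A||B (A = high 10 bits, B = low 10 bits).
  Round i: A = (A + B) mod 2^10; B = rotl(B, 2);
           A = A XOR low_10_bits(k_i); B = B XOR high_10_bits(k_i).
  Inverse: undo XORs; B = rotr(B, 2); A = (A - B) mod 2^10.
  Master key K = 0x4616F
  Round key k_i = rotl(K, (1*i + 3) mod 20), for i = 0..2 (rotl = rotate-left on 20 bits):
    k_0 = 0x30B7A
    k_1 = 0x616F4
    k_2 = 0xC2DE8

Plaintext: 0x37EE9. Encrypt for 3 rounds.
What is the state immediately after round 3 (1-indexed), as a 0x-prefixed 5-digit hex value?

s_0 = plaintext = 0x37EE9
s_1 = Round(s_0, k_0) = 0x2CB64
s_2 = Round(s_1, k_1) = 0xB8816
s_3 = Round(s_2, k_2) = 0xC4353

0xC4353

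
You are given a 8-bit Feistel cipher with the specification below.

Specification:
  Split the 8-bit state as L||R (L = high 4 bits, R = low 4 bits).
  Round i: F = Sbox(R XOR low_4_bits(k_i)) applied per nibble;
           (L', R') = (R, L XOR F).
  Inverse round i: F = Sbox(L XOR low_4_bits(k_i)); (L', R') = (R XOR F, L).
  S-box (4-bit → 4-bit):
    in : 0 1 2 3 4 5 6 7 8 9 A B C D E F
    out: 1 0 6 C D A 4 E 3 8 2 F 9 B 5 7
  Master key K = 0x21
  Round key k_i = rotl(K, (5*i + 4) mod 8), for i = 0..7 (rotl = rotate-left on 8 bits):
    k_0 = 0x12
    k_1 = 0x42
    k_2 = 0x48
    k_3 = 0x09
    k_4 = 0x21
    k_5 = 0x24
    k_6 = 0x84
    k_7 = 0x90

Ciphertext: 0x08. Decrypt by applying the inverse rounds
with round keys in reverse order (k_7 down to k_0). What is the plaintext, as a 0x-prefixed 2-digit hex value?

s_0 = ciphertext = 0x08
s_1 = InvRound(s_0, k_7) = 0x90
s_2 = InvRound(s_1, k_6) = 0xB9
s_3 = InvRound(s_2, k_5) = 0xEB
s_4 = InvRound(s_3, k_4) = 0xCE
s_5 = InvRound(s_4, k_3) = 0x4C
s_6 = InvRound(s_5, k_2) = 0x54
s_7 = InvRound(s_6, k_1) = 0xA5
s_8 = InvRound(s_7, k_0) = 0x6A

0x6A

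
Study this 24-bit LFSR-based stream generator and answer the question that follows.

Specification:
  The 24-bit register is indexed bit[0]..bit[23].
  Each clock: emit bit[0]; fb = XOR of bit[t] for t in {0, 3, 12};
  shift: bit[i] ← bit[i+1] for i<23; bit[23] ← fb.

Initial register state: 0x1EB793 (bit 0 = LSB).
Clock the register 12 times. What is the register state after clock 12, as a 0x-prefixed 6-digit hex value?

0x08A1EB

reg_0 = 0x1EB793
clock 1: out=1, reg = 0x0F5BC9
clock 2: out=1, reg = 0x87ADE4
clock 3: out=0, reg = 0x43D6F2
clock 4: out=0, reg = 0xA1EB79
clock 5: out=1, reg = 0x50F5BC
clock 6: out=0, reg = 0x287ADE
clock 7: out=0, reg = 0x143D6F
clock 8: out=1, reg = 0x8A1EB7
clock 9: out=1, reg = 0x450F5B
clock 10: out=1, reg = 0x2287AD
clock 11: out=1, reg = 0x1143D6
clock 12: out=0, reg = 0x08A1EB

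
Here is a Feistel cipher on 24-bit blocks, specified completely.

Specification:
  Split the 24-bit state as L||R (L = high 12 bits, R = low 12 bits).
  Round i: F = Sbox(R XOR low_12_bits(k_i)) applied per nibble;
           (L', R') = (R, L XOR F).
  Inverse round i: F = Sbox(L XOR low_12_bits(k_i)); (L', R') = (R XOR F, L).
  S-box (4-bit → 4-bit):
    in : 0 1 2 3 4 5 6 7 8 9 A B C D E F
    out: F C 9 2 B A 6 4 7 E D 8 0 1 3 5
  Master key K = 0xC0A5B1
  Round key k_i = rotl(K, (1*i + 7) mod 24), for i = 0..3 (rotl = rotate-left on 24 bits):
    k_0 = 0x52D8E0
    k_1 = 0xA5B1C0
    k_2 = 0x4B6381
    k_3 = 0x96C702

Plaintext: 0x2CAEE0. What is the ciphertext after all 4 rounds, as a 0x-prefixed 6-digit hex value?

0x01D07F

s_0 = plaintext = 0x2CAEE0
s_1 = Round(s_0, k_0) = 0xEE0435
s_2 = Round(s_1, k_1) = 0x4354BA
s_3 = Round(s_2, k_2) = 0x4BA01D
s_4 = Round(s_3, k_3) = 0x01D07F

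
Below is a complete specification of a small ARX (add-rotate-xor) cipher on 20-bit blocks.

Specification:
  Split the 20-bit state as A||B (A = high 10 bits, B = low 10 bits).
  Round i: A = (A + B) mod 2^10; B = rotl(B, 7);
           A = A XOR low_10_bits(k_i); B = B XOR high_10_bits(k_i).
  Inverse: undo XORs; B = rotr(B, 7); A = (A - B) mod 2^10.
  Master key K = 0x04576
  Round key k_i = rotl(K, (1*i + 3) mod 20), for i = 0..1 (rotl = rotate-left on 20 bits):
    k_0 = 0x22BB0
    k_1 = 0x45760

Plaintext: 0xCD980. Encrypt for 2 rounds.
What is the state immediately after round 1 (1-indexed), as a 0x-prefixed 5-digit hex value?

s_0 = plaintext = 0xCD980
s_1 = Round(s_0, k_0) = 0xC18BA
s_2 = Round(s_1, k_1) = 0x28002

0xC18BA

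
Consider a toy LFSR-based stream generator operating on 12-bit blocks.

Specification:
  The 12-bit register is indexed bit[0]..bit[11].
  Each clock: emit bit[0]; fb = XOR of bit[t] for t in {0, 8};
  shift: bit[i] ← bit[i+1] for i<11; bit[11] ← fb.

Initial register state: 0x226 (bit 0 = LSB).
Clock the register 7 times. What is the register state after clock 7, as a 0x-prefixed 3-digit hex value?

0xC84

reg_0 = 0x226
clock 1: out=0, reg = 0x113
clock 2: out=1, reg = 0x089
clock 3: out=1, reg = 0x844
clock 4: out=0, reg = 0x422
clock 5: out=0, reg = 0x211
clock 6: out=1, reg = 0x908
clock 7: out=0, reg = 0xC84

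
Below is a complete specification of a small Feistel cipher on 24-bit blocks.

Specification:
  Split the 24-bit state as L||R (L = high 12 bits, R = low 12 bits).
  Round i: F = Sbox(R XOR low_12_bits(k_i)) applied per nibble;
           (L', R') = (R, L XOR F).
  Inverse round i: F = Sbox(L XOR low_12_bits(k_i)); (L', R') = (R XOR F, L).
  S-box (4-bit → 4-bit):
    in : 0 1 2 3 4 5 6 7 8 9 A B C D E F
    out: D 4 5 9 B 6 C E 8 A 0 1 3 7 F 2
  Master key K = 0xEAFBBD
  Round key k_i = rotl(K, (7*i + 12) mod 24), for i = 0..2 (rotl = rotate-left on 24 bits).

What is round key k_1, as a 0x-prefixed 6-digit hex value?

0xEF57DD

K = 0xEAFBBD
k_0 = rotl(K, (7*0+12) mod 24) = rotl(K, 12) = 0xBBDEAF
k_1 = rotl(K, (7*1+12) mod 24) = rotl(K, 19) = 0xEF57DD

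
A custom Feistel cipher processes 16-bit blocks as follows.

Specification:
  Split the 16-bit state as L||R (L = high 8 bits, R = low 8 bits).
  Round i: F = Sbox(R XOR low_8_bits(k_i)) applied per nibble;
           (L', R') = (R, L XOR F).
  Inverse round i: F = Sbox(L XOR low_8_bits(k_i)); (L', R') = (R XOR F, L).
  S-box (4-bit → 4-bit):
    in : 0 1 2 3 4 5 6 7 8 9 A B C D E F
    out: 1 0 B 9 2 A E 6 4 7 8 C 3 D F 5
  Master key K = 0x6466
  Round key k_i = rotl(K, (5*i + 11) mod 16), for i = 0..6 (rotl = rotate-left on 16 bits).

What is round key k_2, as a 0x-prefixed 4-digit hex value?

K = 0x6466
k_0 = rotl(K, (5*0+11) mod 16) = rotl(K, 11) = 0x3323
k_1 = rotl(K, (5*1+11) mod 16) = rotl(K, 0) = 0x6466
k_2 = rotl(K, (5*2+11) mod 16) = rotl(K, 5) = 0x8CCC

0x8CCC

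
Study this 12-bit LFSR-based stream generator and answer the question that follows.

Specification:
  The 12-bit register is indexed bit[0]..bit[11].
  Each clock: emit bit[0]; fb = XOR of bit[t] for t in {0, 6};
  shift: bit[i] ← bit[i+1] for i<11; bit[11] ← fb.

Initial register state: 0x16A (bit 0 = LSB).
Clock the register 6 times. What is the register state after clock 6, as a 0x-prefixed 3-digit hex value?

0xBC5

reg_0 = 0x16A
clock 1: out=0, reg = 0x8B5
clock 2: out=1, reg = 0xC5A
clock 3: out=0, reg = 0xE2D
clock 4: out=1, reg = 0xF16
clock 5: out=0, reg = 0x78B
clock 6: out=1, reg = 0xBC5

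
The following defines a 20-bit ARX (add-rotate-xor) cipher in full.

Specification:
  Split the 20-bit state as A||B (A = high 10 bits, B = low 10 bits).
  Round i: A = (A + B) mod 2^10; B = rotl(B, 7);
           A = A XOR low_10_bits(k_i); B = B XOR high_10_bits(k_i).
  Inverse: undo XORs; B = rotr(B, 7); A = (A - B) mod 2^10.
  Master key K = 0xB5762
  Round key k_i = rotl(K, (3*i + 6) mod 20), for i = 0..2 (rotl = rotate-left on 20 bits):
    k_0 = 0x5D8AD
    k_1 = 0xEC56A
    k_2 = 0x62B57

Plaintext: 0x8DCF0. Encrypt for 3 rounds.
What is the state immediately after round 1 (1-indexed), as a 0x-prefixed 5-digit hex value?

0xE2968

s_0 = plaintext = 0x8DCF0
s_1 = Round(s_0, k_0) = 0xE2968
s_2 = Round(s_1, k_1) = 0x6639C
s_3 = Round(s_2, k_2) = 0x98FF9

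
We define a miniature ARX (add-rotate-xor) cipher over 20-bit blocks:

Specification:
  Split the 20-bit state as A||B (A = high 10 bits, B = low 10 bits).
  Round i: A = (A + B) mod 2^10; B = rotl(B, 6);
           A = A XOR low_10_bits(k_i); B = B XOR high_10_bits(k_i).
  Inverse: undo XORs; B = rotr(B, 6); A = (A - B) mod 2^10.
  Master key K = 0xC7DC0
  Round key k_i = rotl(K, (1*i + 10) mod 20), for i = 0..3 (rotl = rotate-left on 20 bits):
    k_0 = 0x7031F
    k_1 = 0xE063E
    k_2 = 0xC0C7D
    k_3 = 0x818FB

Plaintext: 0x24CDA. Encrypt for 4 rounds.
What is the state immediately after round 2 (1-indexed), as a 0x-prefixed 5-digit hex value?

0xE04F5

s_0 = plaintext = 0x24CDA
s_1 = Round(s_0, k_0) = 0x9CB4D
s_2 = Round(s_1, k_1) = 0xE04F5
s_3 = Round(s_2, k_2) = 0x02E4C
s_4 = Round(s_3, k_3) = 0xAB122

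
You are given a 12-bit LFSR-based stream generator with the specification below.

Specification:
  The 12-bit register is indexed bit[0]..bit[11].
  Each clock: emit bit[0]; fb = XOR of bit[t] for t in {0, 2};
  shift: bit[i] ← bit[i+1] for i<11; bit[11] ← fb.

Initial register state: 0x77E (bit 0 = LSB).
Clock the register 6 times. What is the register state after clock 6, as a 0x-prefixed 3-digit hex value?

0x85D

reg_0 = 0x77E
clock 1: out=0, reg = 0xBBF
clock 2: out=1, reg = 0x5DF
clock 3: out=1, reg = 0x2EF
clock 4: out=1, reg = 0x177
clock 5: out=1, reg = 0x0BB
clock 6: out=1, reg = 0x85D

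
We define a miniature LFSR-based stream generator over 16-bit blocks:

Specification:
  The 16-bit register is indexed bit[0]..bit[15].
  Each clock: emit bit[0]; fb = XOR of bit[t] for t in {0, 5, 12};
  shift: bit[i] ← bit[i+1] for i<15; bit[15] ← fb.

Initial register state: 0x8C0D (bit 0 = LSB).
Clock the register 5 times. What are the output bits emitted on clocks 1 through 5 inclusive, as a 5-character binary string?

10110

reg_0 = 0x8C0D
clock 1: out=1, reg = 0xC606
clock 2: out=0, reg = 0x6303
clock 3: out=1, reg = 0xB181
clock 4: out=1, reg = 0x58C0
clock 5: out=0, reg = 0xAC60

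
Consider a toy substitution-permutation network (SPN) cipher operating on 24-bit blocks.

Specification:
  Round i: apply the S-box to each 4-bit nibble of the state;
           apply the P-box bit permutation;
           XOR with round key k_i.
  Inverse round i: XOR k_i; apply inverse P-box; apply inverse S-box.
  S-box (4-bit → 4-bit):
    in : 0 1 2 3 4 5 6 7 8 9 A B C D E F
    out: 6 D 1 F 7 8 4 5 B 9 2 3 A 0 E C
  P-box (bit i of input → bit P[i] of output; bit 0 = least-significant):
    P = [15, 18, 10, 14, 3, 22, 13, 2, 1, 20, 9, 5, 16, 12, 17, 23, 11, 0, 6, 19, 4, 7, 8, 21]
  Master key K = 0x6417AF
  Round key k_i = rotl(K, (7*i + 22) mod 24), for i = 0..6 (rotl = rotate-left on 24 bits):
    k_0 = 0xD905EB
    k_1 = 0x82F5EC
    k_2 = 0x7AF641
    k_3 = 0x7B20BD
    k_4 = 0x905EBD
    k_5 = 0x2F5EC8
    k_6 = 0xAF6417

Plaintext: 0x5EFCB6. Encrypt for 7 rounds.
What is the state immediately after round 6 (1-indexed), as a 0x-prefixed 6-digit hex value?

s_0 = plaintext = 0x5EFCB6
s_1 = Round(s_0, k_0) = 0x230182
s_2 = Round(s_1, k_1) = 0xC86F93
s_3 = Round(s_2, k_2) = 0x5438EC
s_4 = Round(s_3, k_3) = 0x8C58DA
s_5 = Round(s_4, k_4) = 0x2C5E0E
s_6 = Round(s_5, k_5) = 0xF338F9
s_7 = Round(s_6, k_6) = 0x149D70

0xF338F9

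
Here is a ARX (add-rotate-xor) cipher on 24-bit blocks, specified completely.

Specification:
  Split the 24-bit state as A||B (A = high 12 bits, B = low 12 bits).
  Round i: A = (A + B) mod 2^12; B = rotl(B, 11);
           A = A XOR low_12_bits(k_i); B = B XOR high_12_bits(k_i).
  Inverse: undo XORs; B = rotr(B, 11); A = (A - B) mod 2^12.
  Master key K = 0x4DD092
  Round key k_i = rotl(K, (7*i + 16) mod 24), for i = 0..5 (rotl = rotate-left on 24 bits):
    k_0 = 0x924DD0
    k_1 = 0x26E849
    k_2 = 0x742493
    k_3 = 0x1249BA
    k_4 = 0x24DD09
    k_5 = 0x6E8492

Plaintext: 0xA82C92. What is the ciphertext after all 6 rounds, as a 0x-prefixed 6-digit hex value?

s_0 = plaintext = 0xA82C92
s_1 = Round(s_0, k_0) = 0xAC4F6D
s_2 = Round(s_1, k_1) = 0x278DD8
s_3 = Round(s_2, k_2) = 0x4C31AE
s_4 = Round(s_3, k_3) = 0xFCB1F3
s_5 = Round(s_4, k_4) = 0xCB7AB4
s_6 = Round(s_5, k_5) = 0x3F93B2

0x3F93B2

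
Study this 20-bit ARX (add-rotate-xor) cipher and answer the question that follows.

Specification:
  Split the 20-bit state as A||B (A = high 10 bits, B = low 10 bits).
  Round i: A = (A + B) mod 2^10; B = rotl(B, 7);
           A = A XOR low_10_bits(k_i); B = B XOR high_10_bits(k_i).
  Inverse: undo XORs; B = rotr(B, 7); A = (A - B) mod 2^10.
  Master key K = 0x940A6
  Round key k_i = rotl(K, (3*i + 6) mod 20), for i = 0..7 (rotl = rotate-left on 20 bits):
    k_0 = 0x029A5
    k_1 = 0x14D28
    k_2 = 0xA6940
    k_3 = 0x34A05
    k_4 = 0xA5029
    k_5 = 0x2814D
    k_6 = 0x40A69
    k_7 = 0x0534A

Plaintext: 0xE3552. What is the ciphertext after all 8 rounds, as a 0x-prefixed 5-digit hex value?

s_0 = plaintext = 0xE3552
s_1 = Round(s_0, k_0) = 0x5E920
s_2 = Round(s_1, k_1) = 0xEC877
s_3 = Round(s_2, k_2) = 0x5A514
s_4 = Round(s_3, k_3) = 0x1E2F0
s_5 = Round(s_4, k_4) = 0xD06CA
s_6 = Round(s_5, k_5) = 0xD19F9
s_7 = Round(s_6, k_6) = 0xD59BD
s_8 = Round(s_7, k_7) = 0x966A3

0x966A3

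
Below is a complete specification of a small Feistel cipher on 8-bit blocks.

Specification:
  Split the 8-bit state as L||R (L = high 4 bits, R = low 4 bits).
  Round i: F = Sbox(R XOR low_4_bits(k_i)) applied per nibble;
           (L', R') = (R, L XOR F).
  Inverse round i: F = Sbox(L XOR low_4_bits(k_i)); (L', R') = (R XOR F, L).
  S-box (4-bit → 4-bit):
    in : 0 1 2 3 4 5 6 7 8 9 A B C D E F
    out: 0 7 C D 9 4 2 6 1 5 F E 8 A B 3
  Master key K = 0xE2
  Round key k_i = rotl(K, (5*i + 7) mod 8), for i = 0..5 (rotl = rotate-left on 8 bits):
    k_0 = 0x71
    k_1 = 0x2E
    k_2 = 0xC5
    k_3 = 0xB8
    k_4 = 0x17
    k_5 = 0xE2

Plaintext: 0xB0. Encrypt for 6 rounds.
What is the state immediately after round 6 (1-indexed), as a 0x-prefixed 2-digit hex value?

s_0 = plaintext = 0xB0
s_1 = Round(s_0, k_0) = 0x0C
s_2 = Round(s_1, k_1) = 0xCC
s_3 = Round(s_2, k_2) = 0xC9
s_4 = Round(s_3, k_3) = 0x9B
s_5 = Round(s_4, k_4) = 0xB1
s_6 = Round(s_5, k_5) = 0x16

0x16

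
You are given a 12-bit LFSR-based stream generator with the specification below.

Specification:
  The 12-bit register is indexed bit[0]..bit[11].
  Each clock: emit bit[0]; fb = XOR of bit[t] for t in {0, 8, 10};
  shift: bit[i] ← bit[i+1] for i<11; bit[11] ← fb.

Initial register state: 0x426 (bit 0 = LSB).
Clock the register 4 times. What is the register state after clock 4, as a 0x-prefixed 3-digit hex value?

0xF42

reg_0 = 0x426
clock 1: out=0, reg = 0xA13
clock 2: out=1, reg = 0xD09
clock 3: out=1, reg = 0xE84
clock 4: out=0, reg = 0xF42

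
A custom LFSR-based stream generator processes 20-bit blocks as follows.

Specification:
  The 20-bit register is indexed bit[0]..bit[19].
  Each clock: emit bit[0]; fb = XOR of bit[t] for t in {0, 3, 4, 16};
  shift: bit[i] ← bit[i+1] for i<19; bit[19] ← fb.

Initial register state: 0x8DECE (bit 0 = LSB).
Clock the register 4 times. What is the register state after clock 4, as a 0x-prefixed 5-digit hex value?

reg_0 = 0x8DECE
clock 1: out=0, reg = 0xC6F67
clock 2: out=1, reg = 0xE37B3
clock 3: out=1, reg = 0x71BD9
clock 4: out=1, reg = 0x38DEC

0x38DEC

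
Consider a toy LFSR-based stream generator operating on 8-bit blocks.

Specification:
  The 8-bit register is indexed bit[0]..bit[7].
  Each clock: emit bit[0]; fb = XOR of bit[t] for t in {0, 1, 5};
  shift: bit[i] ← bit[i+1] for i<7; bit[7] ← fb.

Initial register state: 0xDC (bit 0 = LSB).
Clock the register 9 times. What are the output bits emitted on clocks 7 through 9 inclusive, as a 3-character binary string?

reg_0 = 0xDC
clock 1: out=0, reg = 0x6E
clock 2: out=0, reg = 0x37
clock 3: out=1, reg = 0x9B
clock 4: out=1, reg = 0x4D
clock 5: out=1, reg = 0xA6
clock 6: out=0, reg = 0x53
clock 7: out=1, reg = 0x29
clock 8: out=1, reg = 0x14
clock 9: out=0, reg = 0x0A

110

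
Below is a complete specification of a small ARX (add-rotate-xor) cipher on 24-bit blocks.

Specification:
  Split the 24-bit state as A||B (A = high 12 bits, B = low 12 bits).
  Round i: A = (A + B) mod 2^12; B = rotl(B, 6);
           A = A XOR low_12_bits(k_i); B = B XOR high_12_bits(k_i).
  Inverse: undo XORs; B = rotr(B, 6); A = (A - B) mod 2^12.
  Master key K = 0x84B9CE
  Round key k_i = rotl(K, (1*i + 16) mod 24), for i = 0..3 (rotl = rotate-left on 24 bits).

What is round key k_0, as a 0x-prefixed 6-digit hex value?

K = 0x84B9CE
k_0 = rotl(K, (1*0+16) mod 24) = rotl(K, 16) = 0xCE84B9

0xCE84B9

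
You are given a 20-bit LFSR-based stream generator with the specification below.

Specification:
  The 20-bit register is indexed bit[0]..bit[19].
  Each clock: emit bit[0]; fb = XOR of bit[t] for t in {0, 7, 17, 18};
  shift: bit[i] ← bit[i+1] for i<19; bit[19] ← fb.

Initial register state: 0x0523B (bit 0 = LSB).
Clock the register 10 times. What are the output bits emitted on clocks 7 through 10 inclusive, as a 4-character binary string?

reg_0 = 0x0523B
clock 1: out=1, reg = 0x8291D
clock 2: out=1, reg = 0xC148E
clock 3: out=0, reg = 0x60A47
clock 4: out=1, reg = 0xB0523
clock 5: out=1, reg = 0x58291
clock 6: out=1, reg = 0xAC148
clock 7: out=0, reg = 0xD60A4
clock 8: out=0, reg = 0x6B052
clock 9: out=0, reg = 0x35829
clock 10: out=1, reg = 0x1AC14

0001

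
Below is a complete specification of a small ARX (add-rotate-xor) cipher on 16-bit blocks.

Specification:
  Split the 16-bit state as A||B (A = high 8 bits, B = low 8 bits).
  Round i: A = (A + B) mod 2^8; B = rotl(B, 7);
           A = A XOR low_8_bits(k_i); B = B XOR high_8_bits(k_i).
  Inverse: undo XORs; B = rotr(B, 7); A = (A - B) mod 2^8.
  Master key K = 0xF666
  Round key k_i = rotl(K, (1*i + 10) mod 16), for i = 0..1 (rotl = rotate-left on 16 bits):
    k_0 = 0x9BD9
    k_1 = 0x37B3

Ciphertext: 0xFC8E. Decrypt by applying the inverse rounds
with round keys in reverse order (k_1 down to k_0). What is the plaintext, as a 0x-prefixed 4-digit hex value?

0x34D1

s_0 = ciphertext = 0xFC8E
s_1 = InvRound(s_0, k_1) = 0xDC73
s_2 = InvRound(s_1, k_0) = 0x34D1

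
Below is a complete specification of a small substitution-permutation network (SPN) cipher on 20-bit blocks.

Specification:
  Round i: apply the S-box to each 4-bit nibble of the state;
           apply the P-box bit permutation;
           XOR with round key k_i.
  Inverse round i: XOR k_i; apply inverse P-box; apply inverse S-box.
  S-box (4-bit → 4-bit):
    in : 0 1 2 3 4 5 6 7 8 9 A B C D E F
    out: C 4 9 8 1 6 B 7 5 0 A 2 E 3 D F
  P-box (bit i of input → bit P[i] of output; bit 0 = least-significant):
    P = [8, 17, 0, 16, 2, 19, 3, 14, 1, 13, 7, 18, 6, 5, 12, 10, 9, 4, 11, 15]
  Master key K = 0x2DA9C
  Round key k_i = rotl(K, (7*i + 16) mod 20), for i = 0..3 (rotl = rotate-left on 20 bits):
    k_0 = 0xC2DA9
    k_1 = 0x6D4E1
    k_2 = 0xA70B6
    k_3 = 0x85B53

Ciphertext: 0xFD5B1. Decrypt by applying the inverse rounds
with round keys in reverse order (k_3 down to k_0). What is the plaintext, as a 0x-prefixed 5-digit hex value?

s_0 = ciphertext = 0xFD5B1
s_1 = InvRound(s_0, k_3) = 0xE6E9A
s_2 = InvRound(s_1, k_2) = 0x8C389
s_3 = InvRound(s_2, k_1) = 0x4F35D
s_4 = InvRound(s_3, k_0) = 0xFF169

0xFF169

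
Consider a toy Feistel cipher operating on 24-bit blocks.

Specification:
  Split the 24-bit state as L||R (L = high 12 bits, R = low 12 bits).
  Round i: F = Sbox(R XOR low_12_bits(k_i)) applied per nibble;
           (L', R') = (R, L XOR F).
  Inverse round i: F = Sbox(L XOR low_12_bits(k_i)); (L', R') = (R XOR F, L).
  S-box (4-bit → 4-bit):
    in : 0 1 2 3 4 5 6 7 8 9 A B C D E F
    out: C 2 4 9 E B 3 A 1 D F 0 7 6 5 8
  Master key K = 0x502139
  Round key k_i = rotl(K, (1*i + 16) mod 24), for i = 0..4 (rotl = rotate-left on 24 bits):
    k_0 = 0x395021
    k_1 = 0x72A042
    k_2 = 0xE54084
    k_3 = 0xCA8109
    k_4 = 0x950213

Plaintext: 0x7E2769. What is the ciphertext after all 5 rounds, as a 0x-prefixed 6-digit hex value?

0x4FFC9C

s_0 = plaintext = 0x7E2769
s_1 = Round(s_0, k_0) = 0x769D03
s_2 = Round(s_1, k_1) = 0xD0318B
s_3 = Round(s_2, k_2) = 0x18BFCB
s_4 = Round(s_3, k_3) = 0xFCB4FF
s_5 = Round(s_4, k_4) = 0x4FFC9C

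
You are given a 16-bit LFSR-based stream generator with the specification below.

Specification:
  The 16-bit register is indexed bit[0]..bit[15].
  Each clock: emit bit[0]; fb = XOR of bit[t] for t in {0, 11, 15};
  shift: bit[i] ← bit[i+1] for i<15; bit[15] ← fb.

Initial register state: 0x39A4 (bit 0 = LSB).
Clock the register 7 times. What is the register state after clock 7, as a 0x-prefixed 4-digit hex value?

reg_0 = 0x39A4
clock 1: out=0, reg = 0x9CD2
clock 2: out=0, reg = 0x4E69
clock 3: out=1, reg = 0x2734
clock 4: out=0, reg = 0x139A
clock 5: out=0, reg = 0x09CD
clock 6: out=1, reg = 0x04E6
clock 7: out=0, reg = 0x0273

0x0273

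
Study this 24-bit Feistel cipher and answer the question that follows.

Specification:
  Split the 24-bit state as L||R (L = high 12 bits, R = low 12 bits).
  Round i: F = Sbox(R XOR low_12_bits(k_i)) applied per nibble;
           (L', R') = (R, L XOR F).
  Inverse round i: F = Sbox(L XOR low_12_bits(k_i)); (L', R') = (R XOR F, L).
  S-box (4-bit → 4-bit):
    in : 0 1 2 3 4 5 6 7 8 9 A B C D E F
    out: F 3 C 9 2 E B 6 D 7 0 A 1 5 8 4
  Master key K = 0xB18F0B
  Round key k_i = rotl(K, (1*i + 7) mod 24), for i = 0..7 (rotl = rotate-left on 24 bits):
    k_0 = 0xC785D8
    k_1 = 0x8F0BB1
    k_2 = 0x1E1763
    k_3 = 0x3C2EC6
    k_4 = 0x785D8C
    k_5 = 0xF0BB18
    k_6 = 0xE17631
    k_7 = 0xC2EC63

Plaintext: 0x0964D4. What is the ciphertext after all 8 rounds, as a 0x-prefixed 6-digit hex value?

s_0 = plaintext = 0x0964D4
s_1 = Round(s_0, k_0) = 0x4D4367
s_2 = Round(s_1, k_1) = 0x36798F
s_3 = Round(s_2, k_2) = 0x98FBE6
s_4 = Round(s_3, k_3) = 0xBE6740
s_5 = Round(s_4, k_4) = 0x740BF7
s_6 = Round(s_5, k_5) = 0xBF78C4
s_7 = Round(s_6, k_6) = 0x8C43B9
s_8 = Round(s_7, k_7) = 0x3B9C94

0x3B9C94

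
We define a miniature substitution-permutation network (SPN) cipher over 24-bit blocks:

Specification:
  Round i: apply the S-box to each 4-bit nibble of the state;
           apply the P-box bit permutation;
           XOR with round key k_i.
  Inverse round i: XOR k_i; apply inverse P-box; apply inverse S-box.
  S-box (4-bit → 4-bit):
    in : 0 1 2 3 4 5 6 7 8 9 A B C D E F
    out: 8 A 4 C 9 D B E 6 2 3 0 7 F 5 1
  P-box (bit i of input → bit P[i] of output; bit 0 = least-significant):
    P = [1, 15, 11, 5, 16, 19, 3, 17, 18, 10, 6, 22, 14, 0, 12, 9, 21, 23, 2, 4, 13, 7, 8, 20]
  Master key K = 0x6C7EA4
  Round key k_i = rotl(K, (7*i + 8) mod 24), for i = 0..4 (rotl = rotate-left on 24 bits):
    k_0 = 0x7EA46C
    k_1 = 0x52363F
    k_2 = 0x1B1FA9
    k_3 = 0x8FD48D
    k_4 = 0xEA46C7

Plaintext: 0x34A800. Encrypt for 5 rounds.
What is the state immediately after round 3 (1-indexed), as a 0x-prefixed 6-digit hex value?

0x95EB2C

s_0 = plaintext = 0x34A800
s_1 = Round(s_0, k_0) = 0x4CE11D
s_2 = Round(s_1, k_1) = 0xA8CA19
s_3 = Round(s_2, k_2) = 0x95EB2C
s_4 = Round(s_3, k_3) = 0xAF0C13
s_5 = Round(s_4, k_4) = 0xC46827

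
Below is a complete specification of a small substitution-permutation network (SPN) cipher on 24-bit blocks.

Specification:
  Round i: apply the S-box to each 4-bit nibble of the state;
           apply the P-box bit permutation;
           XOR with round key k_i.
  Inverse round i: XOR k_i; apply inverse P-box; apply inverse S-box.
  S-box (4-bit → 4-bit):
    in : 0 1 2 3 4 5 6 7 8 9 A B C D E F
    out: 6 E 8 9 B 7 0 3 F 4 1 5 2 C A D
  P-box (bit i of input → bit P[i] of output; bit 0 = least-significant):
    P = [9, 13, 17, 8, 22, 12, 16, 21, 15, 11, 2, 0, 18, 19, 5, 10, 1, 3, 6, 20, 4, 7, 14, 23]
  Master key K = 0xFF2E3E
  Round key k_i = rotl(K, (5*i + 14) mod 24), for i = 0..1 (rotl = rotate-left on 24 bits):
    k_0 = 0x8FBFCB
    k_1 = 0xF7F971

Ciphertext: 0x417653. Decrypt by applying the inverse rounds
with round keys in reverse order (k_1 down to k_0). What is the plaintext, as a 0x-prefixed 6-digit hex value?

0x195026

s_0 = ciphertext = 0x417653
s_1 = InvRound(s_0, k_1) = 0x23F72F
s_2 = InvRound(s_1, k_0) = 0x195026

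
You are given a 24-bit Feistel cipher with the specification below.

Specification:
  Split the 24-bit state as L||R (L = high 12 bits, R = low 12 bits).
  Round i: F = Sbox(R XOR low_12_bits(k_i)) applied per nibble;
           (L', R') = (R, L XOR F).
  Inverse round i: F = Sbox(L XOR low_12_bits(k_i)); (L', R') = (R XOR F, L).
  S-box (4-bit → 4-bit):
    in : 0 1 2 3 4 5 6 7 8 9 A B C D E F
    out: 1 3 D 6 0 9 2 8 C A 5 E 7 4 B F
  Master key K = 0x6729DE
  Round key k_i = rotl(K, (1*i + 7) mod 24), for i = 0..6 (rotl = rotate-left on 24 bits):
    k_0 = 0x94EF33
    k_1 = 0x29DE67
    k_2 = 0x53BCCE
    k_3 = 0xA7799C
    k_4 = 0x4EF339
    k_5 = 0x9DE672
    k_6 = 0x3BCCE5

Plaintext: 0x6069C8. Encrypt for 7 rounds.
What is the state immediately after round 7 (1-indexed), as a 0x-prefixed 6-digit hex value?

s_0 = plaintext = 0x6069C8
s_1 = Round(s_0, k_0) = 0x9C84F8
s_2 = Round(s_1, k_1) = 0x4F8C67
s_3 = Round(s_2, k_2) = 0xC675A2
s_4 = Round(s_3, k_3) = 0x5A2B0C
s_5 = Round(s_4, k_4) = 0xB0C9CB
s_6 = Round(s_5, k_5) = 0x9CB4E6
s_7 = Round(s_6, k_6) = 0x4E65DD

0x4E65DD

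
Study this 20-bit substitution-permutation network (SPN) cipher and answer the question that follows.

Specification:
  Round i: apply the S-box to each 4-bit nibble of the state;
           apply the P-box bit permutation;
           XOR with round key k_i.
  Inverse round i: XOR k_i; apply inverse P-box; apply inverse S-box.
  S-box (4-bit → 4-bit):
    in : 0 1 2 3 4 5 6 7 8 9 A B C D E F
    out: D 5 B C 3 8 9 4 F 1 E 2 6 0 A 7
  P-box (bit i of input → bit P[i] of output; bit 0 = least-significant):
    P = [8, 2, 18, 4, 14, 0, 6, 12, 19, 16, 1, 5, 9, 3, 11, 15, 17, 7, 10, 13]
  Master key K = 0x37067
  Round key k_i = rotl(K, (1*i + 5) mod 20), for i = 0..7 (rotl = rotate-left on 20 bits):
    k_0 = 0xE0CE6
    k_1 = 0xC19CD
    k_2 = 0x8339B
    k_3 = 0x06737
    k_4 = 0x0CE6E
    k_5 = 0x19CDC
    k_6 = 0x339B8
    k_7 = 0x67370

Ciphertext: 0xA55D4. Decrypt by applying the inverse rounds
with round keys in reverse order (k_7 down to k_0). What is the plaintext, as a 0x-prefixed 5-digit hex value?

0x039D3

s_0 = ciphertext = 0xA55D4
s_1 = InvRound(s_0, k_7) = 0xA96DC
s_2 = InvRound(s_1, k_6) = 0x30274
s_3 = InvRound(s_2, k_5) = 0xF855D
s_4 = InvRound(s_3, k_4) = 0x91840
s_5 = InvRound(s_4, k_3) = 0x31882
s_6 = InvRound(s_5, k_2) = 0x6F4B6
s_7 = InvRound(s_6, k_1) = 0x0A0F6
s_8 = InvRound(s_7, k_0) = 0x039D3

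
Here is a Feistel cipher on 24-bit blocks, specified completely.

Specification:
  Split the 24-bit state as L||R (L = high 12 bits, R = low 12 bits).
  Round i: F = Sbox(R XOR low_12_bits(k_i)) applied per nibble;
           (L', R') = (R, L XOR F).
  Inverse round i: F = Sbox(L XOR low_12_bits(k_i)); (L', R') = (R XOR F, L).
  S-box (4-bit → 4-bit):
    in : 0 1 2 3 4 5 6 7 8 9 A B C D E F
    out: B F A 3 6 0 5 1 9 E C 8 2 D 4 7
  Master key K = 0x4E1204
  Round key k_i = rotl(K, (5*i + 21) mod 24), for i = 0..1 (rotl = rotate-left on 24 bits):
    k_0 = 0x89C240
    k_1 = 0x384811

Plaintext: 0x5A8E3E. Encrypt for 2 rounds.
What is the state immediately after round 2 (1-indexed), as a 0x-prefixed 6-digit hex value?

0x7BC9F3

s_0 = plaintext = 0x5A8E3E
s_1 = Round(s_0, k_0) = 0xE3E7BC
s_2 = Round(s_1, k_1) = 0x7BC9F3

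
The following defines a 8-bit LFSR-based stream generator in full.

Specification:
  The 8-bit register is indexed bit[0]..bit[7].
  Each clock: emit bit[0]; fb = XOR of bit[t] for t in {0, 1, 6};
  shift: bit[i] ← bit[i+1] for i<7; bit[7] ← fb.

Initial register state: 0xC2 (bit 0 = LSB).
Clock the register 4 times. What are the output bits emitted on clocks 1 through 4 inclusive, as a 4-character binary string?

reg_0 = 0xC2
clock 1: out=0, reg = 0x61
clock 2: out=1, reg = 0x30
clock 3: out=0, reg = 0x18
clock 4: out=0, reg = 0x0C

0100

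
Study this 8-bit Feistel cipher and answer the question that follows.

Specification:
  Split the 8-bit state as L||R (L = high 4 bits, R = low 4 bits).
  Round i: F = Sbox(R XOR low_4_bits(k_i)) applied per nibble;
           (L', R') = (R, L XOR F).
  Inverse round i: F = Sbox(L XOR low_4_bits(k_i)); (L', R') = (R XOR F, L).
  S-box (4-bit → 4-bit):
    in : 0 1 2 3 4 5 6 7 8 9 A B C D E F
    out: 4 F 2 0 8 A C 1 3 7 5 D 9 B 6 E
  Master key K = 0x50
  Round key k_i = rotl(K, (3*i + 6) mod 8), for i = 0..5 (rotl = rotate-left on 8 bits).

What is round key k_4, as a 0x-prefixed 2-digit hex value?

0x41

K = 0x50
k_0 = rotl(K, (3*0+6) mod 8) = rotl(K, 6) = 0x14
k_1 = rotl(K, (3*1+6) mod 8) = rotl(K, 1) = 0xA0
k_2 = rotl(K, (3*2+6) mod 8) = rotl(K, 4) = 0x05
k_3 = rotl(K, (3*3+6) mod 8) = rotl(K, 7) = 0x28
k_4 = rotl(K, (3*4+6) mod 8) = rotl(K, 2) = 0x41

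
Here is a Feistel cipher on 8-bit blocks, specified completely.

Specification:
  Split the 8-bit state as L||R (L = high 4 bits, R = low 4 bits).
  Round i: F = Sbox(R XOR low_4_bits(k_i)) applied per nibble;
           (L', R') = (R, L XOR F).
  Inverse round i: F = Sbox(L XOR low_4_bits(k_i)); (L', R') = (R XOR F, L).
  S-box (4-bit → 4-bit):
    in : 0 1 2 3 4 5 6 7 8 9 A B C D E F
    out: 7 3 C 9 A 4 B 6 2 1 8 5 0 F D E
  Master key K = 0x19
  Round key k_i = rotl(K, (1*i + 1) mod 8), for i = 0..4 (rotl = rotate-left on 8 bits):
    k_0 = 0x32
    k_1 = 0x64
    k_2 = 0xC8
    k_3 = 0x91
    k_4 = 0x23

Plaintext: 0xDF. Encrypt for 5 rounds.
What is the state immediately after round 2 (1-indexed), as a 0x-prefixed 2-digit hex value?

0x24

s_0 = plaintext = 0xDF
s_1 = Round(s_0, k_0) = 0xF2
s_2 = Round(s_1, k_1) = 0x24
s_3 = Round(s_2, k_2) = 0x42
s_4 = Round(s_3, k_3) = 0x2D
s_5 = Round(s_4, k_4) = 0xDF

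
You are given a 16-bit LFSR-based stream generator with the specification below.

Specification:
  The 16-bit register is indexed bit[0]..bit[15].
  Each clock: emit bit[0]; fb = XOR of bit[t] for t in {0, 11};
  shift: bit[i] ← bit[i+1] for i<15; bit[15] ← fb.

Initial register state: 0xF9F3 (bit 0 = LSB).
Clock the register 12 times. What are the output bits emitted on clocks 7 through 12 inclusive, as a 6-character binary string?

111001

reg_0 = 0xF9F3
clock 1: out=1, reg = 0x7CF9
clock 2: out=1, reg = 0x3E7C
clock 3: out=0, reg = 0x9F3E
clock 4: out=0, reg = 0xCF9F
clock 5: out=1, reg = 0x67CF
clock 6: out=1, reg = 0xB3E7
clock 7: out=1, reg = 0xD9F3
clock 8: out=1, reg = 0x6CF9
clock 9: out=1, reg = 0x367C
clock 10: out=0, reg = 0x1B3E
clock 11: out=0, reg = 0x8D9F
clock 12: out=1, reg = 0x46CF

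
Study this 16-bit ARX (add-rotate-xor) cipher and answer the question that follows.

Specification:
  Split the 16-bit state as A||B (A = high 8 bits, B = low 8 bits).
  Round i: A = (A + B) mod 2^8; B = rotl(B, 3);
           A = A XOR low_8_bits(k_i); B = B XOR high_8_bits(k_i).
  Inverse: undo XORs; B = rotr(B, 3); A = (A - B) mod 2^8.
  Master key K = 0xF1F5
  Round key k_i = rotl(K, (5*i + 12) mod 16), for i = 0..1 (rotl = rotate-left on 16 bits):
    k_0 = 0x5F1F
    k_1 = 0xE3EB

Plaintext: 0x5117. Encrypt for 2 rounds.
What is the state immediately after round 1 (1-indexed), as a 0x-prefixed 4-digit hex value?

0x77E7

s_0 = plaintext = 0x5117
s_1 = Round(s_0, k_0) = 0x77E7
s_2 = Round(s_1, k_1) = 0xB5DC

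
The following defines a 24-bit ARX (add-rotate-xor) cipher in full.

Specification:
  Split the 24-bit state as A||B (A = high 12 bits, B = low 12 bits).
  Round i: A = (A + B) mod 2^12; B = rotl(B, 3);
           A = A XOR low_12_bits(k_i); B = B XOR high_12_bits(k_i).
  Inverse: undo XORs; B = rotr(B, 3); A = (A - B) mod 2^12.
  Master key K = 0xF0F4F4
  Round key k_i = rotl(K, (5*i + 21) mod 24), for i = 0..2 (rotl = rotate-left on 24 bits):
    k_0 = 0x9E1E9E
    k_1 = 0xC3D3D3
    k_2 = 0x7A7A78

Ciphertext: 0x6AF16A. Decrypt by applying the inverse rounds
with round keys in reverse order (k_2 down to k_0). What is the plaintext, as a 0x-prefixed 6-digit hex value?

s_0 = ciphertext = 0x6AF16A
s_1 = InvRound(s_0, k_2) = 0x1FEAD9
s_2 = InvRound(s_1, k_1) = 0x9518DC
s_3 = InvRound(s_2, k_0) = 0xDA8A27

0xDA8A27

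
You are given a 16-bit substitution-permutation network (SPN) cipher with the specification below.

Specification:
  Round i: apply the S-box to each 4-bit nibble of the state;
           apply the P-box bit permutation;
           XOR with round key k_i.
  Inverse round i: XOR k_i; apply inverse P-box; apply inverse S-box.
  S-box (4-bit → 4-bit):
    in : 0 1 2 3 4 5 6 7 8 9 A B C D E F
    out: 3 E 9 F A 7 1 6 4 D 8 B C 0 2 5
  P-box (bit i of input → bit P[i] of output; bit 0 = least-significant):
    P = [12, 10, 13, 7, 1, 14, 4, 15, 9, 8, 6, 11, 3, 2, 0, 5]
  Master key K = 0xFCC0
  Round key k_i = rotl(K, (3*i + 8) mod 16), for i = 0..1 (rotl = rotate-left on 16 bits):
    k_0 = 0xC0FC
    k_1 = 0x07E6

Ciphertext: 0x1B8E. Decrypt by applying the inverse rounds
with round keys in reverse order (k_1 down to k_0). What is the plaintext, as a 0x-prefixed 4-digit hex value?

0xBA47

s_0 = ciphertext = 0x1B8E
s_1 = InvRound(s_0, k_1) = 0x2CD0
s_2 = InvRound(s_1, k_0) = 0xBA47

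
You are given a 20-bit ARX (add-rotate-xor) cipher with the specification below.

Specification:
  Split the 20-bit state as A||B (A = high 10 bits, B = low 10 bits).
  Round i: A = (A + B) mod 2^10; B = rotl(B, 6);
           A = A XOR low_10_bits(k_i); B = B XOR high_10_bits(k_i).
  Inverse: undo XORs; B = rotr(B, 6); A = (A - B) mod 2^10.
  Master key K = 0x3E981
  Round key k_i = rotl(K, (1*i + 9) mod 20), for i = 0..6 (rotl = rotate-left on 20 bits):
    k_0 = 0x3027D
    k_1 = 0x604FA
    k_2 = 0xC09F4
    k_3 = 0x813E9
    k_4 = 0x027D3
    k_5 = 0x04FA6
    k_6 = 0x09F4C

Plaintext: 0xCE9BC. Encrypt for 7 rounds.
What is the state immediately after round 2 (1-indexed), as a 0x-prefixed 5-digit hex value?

s_0 = plaintext = 0xCE9BC
s_1 = Round(s_0, k_0) = 0xA2FDB
s_2 = Round(s_1, k_1) = 0xA737C
s_3 = Round(s_2, k_2) = 0xFB035
s_4 = Round(s_3, k_3) = 0xF2347
s_5 = Round(s_4, k_4) = 0x371FD
s_6 = Round(s_5, k_5) = 0x5FF4C
s_7 = Round(s_6, k_6) = 0xE1F13

0xA737C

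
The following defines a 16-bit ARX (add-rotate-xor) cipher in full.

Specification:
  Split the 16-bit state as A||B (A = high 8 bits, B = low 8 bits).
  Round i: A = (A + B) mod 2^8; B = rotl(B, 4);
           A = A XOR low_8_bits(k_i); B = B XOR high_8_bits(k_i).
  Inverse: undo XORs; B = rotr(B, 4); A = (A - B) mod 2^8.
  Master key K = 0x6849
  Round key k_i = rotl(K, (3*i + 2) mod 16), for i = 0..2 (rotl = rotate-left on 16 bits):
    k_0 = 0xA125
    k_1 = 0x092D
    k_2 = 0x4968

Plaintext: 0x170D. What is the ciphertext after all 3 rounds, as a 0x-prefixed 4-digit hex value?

s_0 = plaintext = 0x170D
s_1 = Round(s_0, k_0) = 0x0171
s_2 = Round(s_1, k_1) = 0x5F1E
s_3 = Round(s_2, k_2) = 0x15A8

0x15A8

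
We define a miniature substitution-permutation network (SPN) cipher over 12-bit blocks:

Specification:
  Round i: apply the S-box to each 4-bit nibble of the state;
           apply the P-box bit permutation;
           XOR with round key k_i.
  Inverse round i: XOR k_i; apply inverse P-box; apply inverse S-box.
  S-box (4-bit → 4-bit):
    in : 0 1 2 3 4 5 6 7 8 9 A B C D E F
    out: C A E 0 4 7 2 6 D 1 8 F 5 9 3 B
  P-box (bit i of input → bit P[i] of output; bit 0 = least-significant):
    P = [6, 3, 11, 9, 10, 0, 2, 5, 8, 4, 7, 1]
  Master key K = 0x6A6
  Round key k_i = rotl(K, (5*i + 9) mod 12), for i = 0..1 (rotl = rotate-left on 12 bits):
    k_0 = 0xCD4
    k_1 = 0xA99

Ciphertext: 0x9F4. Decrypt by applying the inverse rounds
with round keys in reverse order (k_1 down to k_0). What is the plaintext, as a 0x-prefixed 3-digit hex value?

0xBFE

s_0 = ciphertext = 0x9F4
s_1 = InvRound(s_0, k_1) = 0x92F
s_2 = InvRound(s_1, k_0) = 0xBFE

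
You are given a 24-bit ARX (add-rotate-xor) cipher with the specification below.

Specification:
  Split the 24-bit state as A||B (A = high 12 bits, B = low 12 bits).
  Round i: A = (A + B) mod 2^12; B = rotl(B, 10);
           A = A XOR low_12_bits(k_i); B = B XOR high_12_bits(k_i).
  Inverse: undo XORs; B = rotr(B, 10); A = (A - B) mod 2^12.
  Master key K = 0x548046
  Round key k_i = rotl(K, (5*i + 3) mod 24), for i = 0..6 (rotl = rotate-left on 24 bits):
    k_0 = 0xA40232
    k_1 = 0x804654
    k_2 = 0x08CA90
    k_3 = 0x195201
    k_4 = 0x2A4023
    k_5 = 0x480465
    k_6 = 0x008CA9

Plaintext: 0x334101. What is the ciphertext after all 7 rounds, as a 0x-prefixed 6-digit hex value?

s_0 = plaintext = 0x334101
s_1 = Round(s_0, k_0) = 0x607E00
s_2 = Round(s_1, k_1) = 0x253B84
s_3 = Round(s_2, k_2) = 0x74726D
s_4 = Round(s_3, k_3) = 0xBB550E
s_5 = Round(s_4, k_4) = 0x0E0BE7
s_6 = Round(s_5, k_5) = 0x8A2A79
s_7 = Round(s_6, k_6) = 0xFB2696

0xFB2696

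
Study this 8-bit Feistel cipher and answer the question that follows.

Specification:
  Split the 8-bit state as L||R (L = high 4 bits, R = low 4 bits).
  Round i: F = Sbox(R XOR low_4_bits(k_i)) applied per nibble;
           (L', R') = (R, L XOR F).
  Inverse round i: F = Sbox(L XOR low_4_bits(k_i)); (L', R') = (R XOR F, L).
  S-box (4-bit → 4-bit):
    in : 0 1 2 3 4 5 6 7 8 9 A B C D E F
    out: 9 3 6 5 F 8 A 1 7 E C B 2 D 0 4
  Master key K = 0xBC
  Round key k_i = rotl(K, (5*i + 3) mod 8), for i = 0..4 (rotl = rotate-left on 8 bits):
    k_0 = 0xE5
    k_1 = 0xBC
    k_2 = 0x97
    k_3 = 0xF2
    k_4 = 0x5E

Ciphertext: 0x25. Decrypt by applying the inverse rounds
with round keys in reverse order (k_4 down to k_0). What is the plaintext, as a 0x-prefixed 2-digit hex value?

s_0 = ciphertext = 0x25
s_1 = InvRound(s_0, k_4) = 0x72
s_2 = InvRound(s_1, k_3) = 0xA7
s_3 = InvRound(s_2, k_2) = 0xAA
s_4 = InvRound(s_3, k_1) = 0x0A
s_5 = InvRound(s_4, k_0) = 0x20

0x20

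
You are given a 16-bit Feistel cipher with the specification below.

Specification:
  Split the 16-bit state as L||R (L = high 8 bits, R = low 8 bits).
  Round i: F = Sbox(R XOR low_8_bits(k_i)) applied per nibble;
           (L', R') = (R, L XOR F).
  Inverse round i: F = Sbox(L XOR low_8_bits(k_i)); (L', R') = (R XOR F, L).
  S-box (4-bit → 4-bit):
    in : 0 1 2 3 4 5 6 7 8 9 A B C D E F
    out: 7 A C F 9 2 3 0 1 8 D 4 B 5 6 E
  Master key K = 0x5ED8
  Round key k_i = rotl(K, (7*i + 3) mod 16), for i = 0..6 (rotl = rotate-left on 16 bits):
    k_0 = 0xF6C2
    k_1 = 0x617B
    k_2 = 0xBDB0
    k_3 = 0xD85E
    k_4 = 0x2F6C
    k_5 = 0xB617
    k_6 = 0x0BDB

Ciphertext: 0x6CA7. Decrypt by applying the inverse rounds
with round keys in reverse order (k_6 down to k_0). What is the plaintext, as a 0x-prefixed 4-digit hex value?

0x6E6C

s_0 = ciphertext = 0x6CA7
s_1 = InvRound(s_0, k_6) = 0xE76C
s_2 = InvRound(s_1, k_5) = 0x8BE7
s_3 = InvRound(s_2, k_4) = 0x878B
s_4 = InvRound(s_3, k_3) = 0xD387
s_5 = InvRound(s_4, k_2) = 0xB8D3
s_6 = InvRound(s_5, k_1) = 0x6CB8
s_7 = InvRound(s_6, k_0) = 0x6E6C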